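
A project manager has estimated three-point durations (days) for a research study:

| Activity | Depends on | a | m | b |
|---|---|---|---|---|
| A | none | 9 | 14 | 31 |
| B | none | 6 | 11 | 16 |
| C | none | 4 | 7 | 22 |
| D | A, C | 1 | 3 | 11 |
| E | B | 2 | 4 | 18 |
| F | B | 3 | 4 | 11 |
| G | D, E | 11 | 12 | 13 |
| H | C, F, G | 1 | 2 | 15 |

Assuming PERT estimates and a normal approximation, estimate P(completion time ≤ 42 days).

0.901

te_A = (9 + 4·14 + 31)/6 = 96/6 = 16; σ²_A = ((31−9)/6)² = 13.444
te_B = (6 + 4·11 + 16)/6 = 66/6 = 11; σ²_B = ((16−6)/6)² = 2.778
te_C = (4 + 4·7 + 22)/6 = 54/6 = 9; σ²_C = ((22−4)/6)² = 9.000
te_D = (1 + 4·3 + 11)/6 = 24/6 = 4; σ²_D = ((11−1)/6)² = 2.778
te_E = (2 + 4·4 + 18)/6 = 36/6 = 6; σ²_E = ((18−2)/6)² = 7.111
te_F = (3 + 4·4 + 11)/6 = 30/6 = 5; σ²_F = ((11−3)/6)² = 1.778
te_G = (11 + 4·12 + 13)/6 = 72/6 = 12; σ²_G = ((13−11)/6)² = 0.111
te_H = (1 + 4·2 + 15)/6 = 24/6 = 4; σ²_H = ((15−1)/6)² = 5.444

Forward pass:
ES_A = 0; EF_A = 16
ES_B = 0; EF_B = 11
ES_C = 0; EF_C = 9
ES_D = max(EF_A=16, EF_C=9) = 16; EF_D = 16+4 = 20
ES_E = 11; EF_E = 11+6 = 17
ES_F = 11; EF_F = 11+5 = 16
ES_G = max(EF_D=20, EF_E=17) = 20; EF_G = 20+12 = 32
ES_H = max(EF_C=9, EF_F=16, EF_G=32) = 32; EF_H = 32+4 = 36
Expected project duration μ = 36 days. Critical path: A → D → G → H.

Variance along critical path = 13.444 + 2.778 + 0.111 + 5.444 = 21.778; σ = √21.778 = 4.667 days.
Z = (42 − 36) / 4.667 = 1.286
P(T ≤ 42) = Φ(1.286) ≈ 0.901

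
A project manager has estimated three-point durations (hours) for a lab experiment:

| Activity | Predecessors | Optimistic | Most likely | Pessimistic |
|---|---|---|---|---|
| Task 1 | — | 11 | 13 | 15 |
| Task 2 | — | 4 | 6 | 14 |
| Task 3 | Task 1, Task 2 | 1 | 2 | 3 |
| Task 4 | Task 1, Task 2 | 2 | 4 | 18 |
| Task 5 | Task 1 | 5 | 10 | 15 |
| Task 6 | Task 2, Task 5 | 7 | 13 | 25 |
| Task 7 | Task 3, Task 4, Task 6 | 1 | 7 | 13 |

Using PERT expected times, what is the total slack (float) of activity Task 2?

16 hours

te_Task 1 = (11 + 4·13 + 15)/6 = 78/6 = 13
te_Task 2 = (4 + 4·6 + 14)/6 = 42/6 = 7
te_Task 3 = (1 + 4·2 + 3)/6 = 12/6 = 2
te_Task 4 = (2 + 4·4 + 18)/6 = 36/6 = 6
te_Task 5 = (5 + 4·10 + 15)/6 = 60/6 = 10
te_Task 6 = (7 + 4·13 + 25)/6 = 84/6 = 14
te_Task 7 = (1 + 4·7 + 13)/6 = 42/6 = 7

Forward pass:
ES_Task 1 = 0; EF_Task 1 = 13
ES_Task 2 = 0; EF_Task 2 = 7
ES_Task 3 = max(EF_Task 1=13, EF_Task 2=7) = 13; EF_Task 3 = 13+2 = 15
ES_Task 4 = max(EF_Task 1=13, EF_Task 2=7) = 13; EF_Task 4 = 13+6 = 19
ES_Task 5 = 13; EF_Task 5 = 13+10 = 23
ES_Task 6 = max(EF_Task 2=7, EF_Task 5=23) = 23; EF_Task 6 = 23+14 = 37
ES_Task 7 = max(EF_Task 3=15, EF_Task 4=19, EF_Task 6=37) = 37; EF_Task 7 = 37+7 = 44
Expected project duration μ = 44 hours. Critical path: Task 1 → Task 5 → Task 6 → Task 7.

Backward pass:
LF_Task 7 = 44; LS_Task 7 = 44−7 = 37
LF_Task 6 = LS_Task 7 = 37; LS_Task 6 = 37−14 = 23
LF_Task 5 = LS_Task 6 = 23; LS_Task 5 = 23−10 = 13
LF_Task 4 = LS_Task 7 = 37; LS_Task 4 = 37−6 = 31
LF_Task 3 = LS_Task 7 = 37; LS_Task 3 = 37−2 = 35
LF_Task 2 = min(LS_Task 3=35, LS_Task 4=31, LS_Task 6=23) = 23; LS_Task 2 = 23−7 = 16
LF_Task 1 = min(LS_Task 3=35, LS_Task 4=31, LS_Task 5=13) = 13; LS_Task 1 = 13−13 = 0
Slack_Task 2 = LS_Task 2 − ES_Task 2 = 16 − 0 = 16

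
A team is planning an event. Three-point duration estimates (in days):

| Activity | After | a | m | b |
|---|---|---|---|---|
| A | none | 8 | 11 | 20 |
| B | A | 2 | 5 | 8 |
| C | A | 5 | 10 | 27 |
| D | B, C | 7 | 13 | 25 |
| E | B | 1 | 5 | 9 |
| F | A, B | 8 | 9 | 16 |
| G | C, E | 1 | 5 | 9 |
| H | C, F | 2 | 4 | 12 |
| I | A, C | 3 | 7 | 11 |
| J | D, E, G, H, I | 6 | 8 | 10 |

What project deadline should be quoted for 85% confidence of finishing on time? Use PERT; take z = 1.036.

te_A = (8 + 4·11 + 20)/6 = 72/6 = 12; σ²_A = ((20−8)/6)² = 4.000
te_B = (2 + 4·5 + 8)/6 = 30/6 = 5; σ²_B = ((8−2)/6)² = 1.000
te_C = (5 + 4·10 + 27)/6 = 72/6 = 12; σ²_C = ((27−5)/6)² = 13.444
te_D = (7 + 4·13 + 25)/6 = 84/6 = 14; σ²_D = ((25−7)/6)² = 9.000
te_E = (1 + 4·5 + 9)/6 = 30/6 = 5; σ²_E = ((9−1)/6)² = 1.778
te_F = (8 + 4·9 + 16)/6 = 60/6 = 10; σ²_F = ((16−8)/6)² = 1.778
te_G = (1 + 4·5 + 9)/6 = 30/6 = 5; σ²_G = ((9−1)/6)² = 1.778
te_H = (2 + 4·4 + 12)/6 = 30/6 = 5; σ²_H = ((12−2)/6)² = 2.778
te_I = (3 + 4·7 + 11)/6 = 42/6 = 7; σ²_I = ((11−3)/6)² = 1.778
te_J = (6 + 4·8 + 10)/6 = 48/6 = 8; σ²_J = ((10−6)/6)² = 0.444

Forward pass:
ES_A = 0; EF_A = 12
ES_B = 12; EF_B = 12+5 = 17
ES_C = 12; EF_C = 12+12 = 24
ES_D = max(EF_B=17, EF_C=24) = 24; EF_D = 24+14 = 38
ES_E = 17; EF_E = 17+5 = 22
ES_F = max(EF_A=12, EF_B=17) = 17; EF_F = 17+10 = 27
ES_G = max(EF_C=24, EF_E=22) = 24; EF_G = 24+5 = 29
ES_H = max(EF_C=24, EF_F=27) = 27; EF_H = 27+5 = 32
ES_I = max(EF_A=12, EF_C=24) = 24; EF_I = 24+7 = 31
ES_J = max(EF_D=38, EF_E=22, EF_G=29, EF_H=32, EF_I=31) = 38; EF_J = 38+8 = 46
Expected project duration μ = 46 days. Critical path: A → C → D → J.

Variance along critical path = 4.000 + 13.444 + 9.000 + 0.444 = 26.889; σ = 5.185 days.
D = μ + z·σ = 46 + 1.036·5.185 = 51.4 days

51.4 days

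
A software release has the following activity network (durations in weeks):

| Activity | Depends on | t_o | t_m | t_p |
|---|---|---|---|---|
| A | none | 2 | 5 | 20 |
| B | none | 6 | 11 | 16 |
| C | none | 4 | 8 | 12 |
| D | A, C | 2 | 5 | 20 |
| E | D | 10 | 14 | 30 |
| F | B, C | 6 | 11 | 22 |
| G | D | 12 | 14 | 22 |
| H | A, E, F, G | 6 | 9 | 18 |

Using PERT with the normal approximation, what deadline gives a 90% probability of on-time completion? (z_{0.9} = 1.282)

te_A = (2 + 4·5 + 20)/6 = 42/6 = 7; σ²_A = ((20−2)/6)² = 9.000
te_B = (6 + 4·11 + 16)/6 = 66/6 = 11; σ²_B = ((16−6)/6)² = 2.778
te_C = (4 + 4·8 + 12)/6 = 48/6 = 8; σ²_C = ((12−4)/6)² = 1.778
te_D = (2 + 4·5 + 20)/6 = 42/6 = 7; σ²_D = ((20−2)/6)² = 9.000
te_E = (10 + 4·14 + 30)/6 = 96/6 = 16; σ²_E = ((30−10)/6)² = 11.111
te_F = (6 + 4·11 + 22)/6 = 72/6 = 12; σ²_F = ((22−6)/6)² = 7.111
te_G = (12 + 4·14 + 22)/6 = 90/6 = 15; σ²_G = ((22−12)/6)² = 2.778
te_H = (6 + 4·9 + 18)/6 = 60/6 = 10; σ²_H = ((18−6)/6)² = 4.000

Forward pass:
ES_A = 0; EF_A = 7
ES_B = 0; EF_B = 11
ES_C = 0; EF_C = 8
ES_D = max(EF_A=7, EF_C=8) = 8; EF_D = 8+7 = 15
ES_E = 15; EF_E = 15+16 = 31
ES_F = max(EF_B=11, EF_C=8) = 11; EF_F = 11+12 = 23
ES_G = 15; EF_G = 15+15 = 30
ES_H = max(EF_A=7, EF_E=31, EF_F=23, EF_G=30) = 31; EF_H = 31+10 = 41
Expected project duration μ = 41 weeks. Critical path: C → D → E → H.

Variance along critical path = 1.778 + 9.000 + 11.111 + 4.000 = 25.889; σ = 5.088 weeks.
D = μ + z·σ = 41 + 1.282·5.088 = 47.5 weeks

47.5 weeks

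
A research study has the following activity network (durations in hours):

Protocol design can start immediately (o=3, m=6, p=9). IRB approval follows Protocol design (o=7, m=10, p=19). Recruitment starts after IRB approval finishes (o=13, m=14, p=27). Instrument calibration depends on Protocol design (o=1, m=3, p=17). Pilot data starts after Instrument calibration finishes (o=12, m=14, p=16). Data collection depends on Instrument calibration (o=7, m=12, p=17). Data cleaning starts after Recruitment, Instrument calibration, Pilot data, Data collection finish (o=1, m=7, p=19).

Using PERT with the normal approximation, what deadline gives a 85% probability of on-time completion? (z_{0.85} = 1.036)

45.6 hours

te_Protocol design = (3 + 4·6 + 9)/6 = 36/6 = 6; σ²_Protocol design = ((9−3)/6)² = 1.000
te_IRB approval = (7 + 4·10 + 19)/6 = 66/6 = 11; σ²_IRB approval = ((19−7)/6)² = 4.000
te_Recruitment = (13 + 4·14 + 27)/6 = 96/6 = 16; σ²_Recruitment = ((27−13)/6)² = 5.444
te_Instrument calibration = (1 + 4·3 + 17)/6 = 30/6 = 5; σ²_Instrument calibration = ((17−1)/6)² = 7.111
te_Pilot data = (12 + 4·14 + 16)/6 = 84/6 = 14; σ²_Pilot data = ((16−12)/6)² = 0.444
te_Data collection = (7 + 4·12 + 17)/6 = 72/6 = 12; σ²_Data collection = ((17−7)/6)² = 2.778
te_Data cleaning = (1 + 4·7 + 19)/6 = 48/6 = 8; σ²_Data cleaning = ((19−1)/6)² = 9.000

Forward pass:
ES_Protocol design = 0; EF_Protocol design = 6
ES_IRB approval = 6; EF_IRB approval = 6+11 = 17
ES_Recruitment = 17; EF_Recruitment = 17+16 = 33
ES_Instrument calibration = 6; EF_Instrument calibration = 6+5 = 11
ES_Pilot data = 11; EF_Pilot data = 11+14 = 25
ES_Data collection = 11; EF_Data collection = 11+12 = 23
ES_Data cleaning = max(EF_Recruitment=33, EF_Instrument calibration=11, EF_Pilot data=25, EF_Data collection=23) = 33; EF_Data cleaning = 33+8 = 41
Expected project duration μ = 41 hours. Critical path: Protocol design → IRB approval → Recruitment → Data cleaning.

Variance along critical path = 1.000 + 4.000 + 5.444 + 9.000 = 19.444; σ = 4.410 hours.
D = μ + z·σ = 41 + 1.036·4.410 = 45.6 hours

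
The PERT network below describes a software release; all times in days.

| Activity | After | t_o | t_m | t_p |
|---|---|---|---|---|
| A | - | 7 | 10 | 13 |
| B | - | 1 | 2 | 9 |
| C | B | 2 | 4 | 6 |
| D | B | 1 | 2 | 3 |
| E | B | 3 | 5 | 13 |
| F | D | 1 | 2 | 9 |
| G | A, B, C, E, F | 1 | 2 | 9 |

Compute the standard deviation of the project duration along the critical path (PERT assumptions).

1.67 days

te_A = (7 + 4·10 + 13)/6 = 60/6 = 10; σ²_A = ((13−7)/6)² = 1.000
te_B = (1 + 4·2 + 9)/6 = 18/6 = 3; σ²_B = ((9−1)/6)² = 1.778
te_C = (2 + 4·4 + 6)/6 = 24/6 = 4; σ²_C = ((6−2)/6)² = 0.444
te_D = (1 + 4·2 + 3)/6 = 12/6 = 2; σ²_D = ((3−1)/6)² = 0.111
te_E = (3 + 4·5 + 13)/6 = 36/6 = 6; σ²_E = ((13−3)/6)² = 2.778
te_F = (1 + 4·2 + 9)/6 = 18/6 = 3; σ²_F = ((9−1)/6)² = 1.778
te_G = (1 + 4·2 + 9)/6 = 18/6 = 3; σ²_G = ((9−1)/6)² = 1.778

Forward pass:
ES_A = 0; EF_A = 10
ES_B = 0; EF_B = 3
ES_C = 3; EF_C = 3+4 = 7
ES_D = 3; EF_D = 3+2 = 5
ES_E = 3; EF_E = 3+6 = 9
ES_F = 5; EF_F = 5+3 = 8
ES_G = max(EF_A=10, EF_B=3, EF_C=7, EF_E=9, EF_F=8) = 10; EF_G = 10+3 = 13
Expected project duration μ = 13 days. Critical path: A → G.

Variance along critical path = 1.000 + 1.778 = 2.778
σ = √2.778 = 1.667 days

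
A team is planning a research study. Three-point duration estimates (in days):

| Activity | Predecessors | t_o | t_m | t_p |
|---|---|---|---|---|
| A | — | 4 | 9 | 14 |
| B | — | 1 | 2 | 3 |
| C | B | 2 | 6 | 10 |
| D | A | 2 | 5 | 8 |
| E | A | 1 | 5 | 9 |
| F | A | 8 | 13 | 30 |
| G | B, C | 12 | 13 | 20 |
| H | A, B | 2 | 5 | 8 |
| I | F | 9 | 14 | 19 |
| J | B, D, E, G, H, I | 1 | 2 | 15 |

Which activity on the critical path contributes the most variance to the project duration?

F

te_A = (4 + 4·9 + 14)/6 = 54/6 = 9; σ²_A = ((14−4)/6)² = 2.778
te_B = (1 + 4·2 + 3)/6 = 12/6 = 2; σ²_B = ((3−1)/6)² = 0.111
te_C = (2 + 4·6 + 10)/6 = 36/6 = 6; σ²_C = ((10−2)/6)² = 1.778
te_D = (2 + 4·5 + 8)/6 = 30/6 = 5; σ²_D = ((8−2)/6)² = 1.000
te_E = (1 + 4·5 + 9)/6 = 30/6 = 5; σ²_E = ((9−1)/6)² = 1.778
te_F = (8 + 4·13 + 30)/6 = 90/6 = 15; σ²_F = ((30−8)/6)² = 13.444
te_G = (12 + 4·13 + 20)/6 = 84/6 = 14; σ²_G = ((20−12)/6)² = 1.778
te_H = (2 + 4·5 + 8)/6 = 30/6 = 5; σ²_H = ((8−2)/6)² = 1.000
te_I = (9 + 4·14 + 19)/6 = 84/6 = 14; σ²_I = ((19−9)/6)² = 2.778
te_J = (1 + 4·2 + 15)/6 = 24/6 = 4; σ²_J = ((15−1)/6)² = 5.444

Forward pass:
ES_A = 0; EF_A = 9
ES_B = 0; EF_B = 2
ES_C = 2; EF_C = 2+6 = 8
ES_D = 9; EF_D = 9+5 = 14
ES_E = 9; EF_E = 9+5 = 14
ES_F = 9; EF_F = 9+15 = 24
ES_G = max(EF_B=2, EF_C=8) = 8; EF_G = 8+14 = 22
ES_H = max(EF_A=9, EF_B=2) = 9; EF_H = 9+5 = 14
ES_I = 24; EF_I = 24+14 = 38
ES_J = max(EF_B=2, EF_D=14, EF_E=14, EF_G=22, EF_H=14, EF_I=38) = 38; EF_J = 38+4 = 42
Expected project duration μ = 42 days. Critical path: A → F → I → J.

Variances on critical path: σ²_A=2.778, σ²_F=13.444, σ²_I=2.778, σ²_J=5.444.
Largest is σ²_F = 13.444.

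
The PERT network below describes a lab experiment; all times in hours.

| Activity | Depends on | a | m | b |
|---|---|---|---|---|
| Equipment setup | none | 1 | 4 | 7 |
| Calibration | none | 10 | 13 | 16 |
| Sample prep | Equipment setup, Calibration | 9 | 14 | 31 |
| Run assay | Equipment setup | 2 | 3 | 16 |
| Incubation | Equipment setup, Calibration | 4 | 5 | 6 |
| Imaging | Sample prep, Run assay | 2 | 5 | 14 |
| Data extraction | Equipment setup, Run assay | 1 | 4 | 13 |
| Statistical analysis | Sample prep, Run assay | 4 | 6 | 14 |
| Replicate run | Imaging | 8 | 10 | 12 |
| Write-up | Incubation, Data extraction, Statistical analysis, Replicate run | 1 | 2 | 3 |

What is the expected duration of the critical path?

47 hours

te_Equipment setup = (1 + 4·4 + 7)/6 = 24/6 = 4
te_Calibration = (10 + 4·13 + 16)/6 = 78/6 = 13
te_Sample prep = (9 + 4·14 + 31)/6 = 96/6 = 16
te_Run assay = (2 + 4·3 + 16)/6 = 30/6 = 5
te_Incubation = (4 + 4·5 + 6)/6 = 30/6 = 5
te_Imaging = (2 + 4·5 + 14)/6 = 36/6 = 6
te_Data extraction = (1 + 4·4 + 13)/6 = 30/6 = 5
te_Statistical analysis = (4 + 4·6 + 14)/6 = 42/6 = 7
te_Replicate run = (8 + 4·10 + 12)/6 = 60/6 = 10
te_Write-up = (1 + 4·2 + 3)/6 = 12/6 = 2

Forward pass:
ES_Equipment setup = 0; EF_Equipment setup = 4
ES_Calibration = 0; EF_Calibration = 13
ES_Sample prep = max(EF_Equipment setup=4, EF_Calibration=13) = 13; EF_Sample prep = 13+16 = 29
ES_Run assay = 4; EF_Run assay = 4+5 = 9
ES_Incubation = max(EF_Equipment setup=4, EF_Calibration=13) = 13; EF_Incubation = 13+5 = 18
ES_Imaging = max(EF_Sample prep=29, EF_Run assay=9) = 29; EF_Imaging = 29+6 = 35
ES_Data extraction = max(EF_Equipment setup=4, EF_Run assay=9) = 9; EF_Data extraction = 9+5 = 14
ES_Statistical analysis = max(EF_Sample prep=29, EF_Run assay=9) = 29; EF_Statistical analysis = 29+7 = 36
ES_Replicate run = 35; EF_Replicate run = 35+10 = 45
ES_Write-up = max(EF_Incubation=18, EF_Data extraction=14, EF_Statistical analysis=36, EF_Replicate run=45) = 45; EF_Write-up = 45+2 = 47
Expected project duration μ = 47 hours. Critical path: Calibration → Sample prep → Imaging → Replicate run → Write-up.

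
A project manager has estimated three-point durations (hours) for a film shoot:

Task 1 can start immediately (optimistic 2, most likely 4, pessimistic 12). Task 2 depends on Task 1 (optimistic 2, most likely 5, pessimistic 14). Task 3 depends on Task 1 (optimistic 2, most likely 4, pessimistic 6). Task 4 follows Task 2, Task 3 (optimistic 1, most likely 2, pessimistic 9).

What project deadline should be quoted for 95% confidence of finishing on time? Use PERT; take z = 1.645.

te_Task 1 = (2 + 4·4 + 12)/6 = 30/6 = 5; σ²_Task 1 = ((12−2)/6)² = 2.778
te_Task 2 = (2 + 4·5 + 14)/6 = 36/6 = 6; σ²_Task 2 = ((14−2)/6)² = 4.000
te_Task 3 = (2 + 4·4 + 6)/6 = 24/6 = 4; σ²_Task 3 = ((6−2)/6)² = 0.444
te_Task 4 = (1 + 4·2 + 9)/6 = 18/6 = 3; σ²_Task 4 = ((9−1)/6)² = 1.778

Forward pass:
ES_Task 1 = 0; EF_Task 1 = 5
ES_Task 2 = 5; EF_Task 2 = 5+6 = 11
ES_Task 3 = 5; EF_Task 3 = 5+4 = 9
ES_Task 4 = max(EF_Task 2=11, EF_Task 3=9) = 11; EF_Task 4 = 11+3 = 14
Expected project duration μ = 14 hours. Critical path: Task 1 → Task 2 → Task 4.

Variance along critical path = 2.778 + 4.000 + 1.778 = 8.556; σ = 2.925 hours.
D = μ + z·σ = 14 + 1.645·2.925 = 18.8 hours

18.8 hours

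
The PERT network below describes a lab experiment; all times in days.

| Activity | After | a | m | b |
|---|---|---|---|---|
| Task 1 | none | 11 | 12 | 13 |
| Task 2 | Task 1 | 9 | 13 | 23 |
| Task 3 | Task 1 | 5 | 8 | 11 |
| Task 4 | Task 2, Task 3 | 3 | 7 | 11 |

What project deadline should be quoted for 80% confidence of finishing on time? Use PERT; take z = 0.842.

35.3 days

te_Task 1 = (11 + 4·12 + 13)/6 = 72/6 = 12; σ²_Task 1 = ((13−11)/6)² = 0.111
te_Task 2 = (9 + 4·13 + 23)/6 = 84/6 = 14; σ²_Task 2 = ((23−9)/6)² = 5.444
te_Task 3 = (5 + 4·8 + 11)/6 = 48/6 = 8; σ²_Task 3 = ((11−5)/6)² = 1.000
te_Task 4 = (3 + 4·7 + 11)/6 = 42/6 = 7; σ²_Task 4 = ((11−3)/6)² = 1.778

Forward pass:
ES_Task 1 = 0; EF_Task 1 = 12
ES_Task 2 = 12; EF_Task 2 = 12+14 = 26
ES_Task 3 = 12; EF_Task 3 = 12+8 = 20
ES_Task 4 = max(EF_Task 2=26, EF_Task 3=20) = 26; EF_Task 4 = 26+7 = 33
Expected project duration μ = 33 days. Critical path: Task 1 → Task 2 → Task 4.

Variance along critical path = 0.111 + 5.444 + 1.778 = 7.333; σ = 2.708 days.
D = μ + z·σ = 33 + 0.842·2.708 = 35.3 days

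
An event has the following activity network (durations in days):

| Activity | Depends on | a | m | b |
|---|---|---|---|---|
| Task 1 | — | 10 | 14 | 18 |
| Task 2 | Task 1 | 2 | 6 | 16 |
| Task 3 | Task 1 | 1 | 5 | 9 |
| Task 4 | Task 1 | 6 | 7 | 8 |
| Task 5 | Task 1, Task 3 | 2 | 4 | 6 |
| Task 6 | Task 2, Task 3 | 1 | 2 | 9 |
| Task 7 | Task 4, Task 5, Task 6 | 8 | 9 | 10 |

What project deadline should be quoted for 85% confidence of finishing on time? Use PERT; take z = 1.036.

te_Task 1 = (10 + 4·14 + 18)/6 = 84/6 = 14; σ²_Task 1 = ((18−10)/6)² = 1.778
te_Task 2 = (2 + 4·6 + 16)/6 = 42/6 = 7; σ²_Task 2 = ((16−2)/6)² = 5.444
te_Task 3 = (1 + 4·5 + 9)/6 = 30/6 = 5; σ²_Task 3 = ((9−1)/6)² = 1.778
te_Task 4 = (6 + 4·7 + 8)/6 = 42/6 = 7; σ²_Task 4 = ((8−6)/6)² = 0.111
te_Task 5 = (2 + 4·4 + 6)/6 = 24/6 = 4; σ²_Task 5 = ((6−2)/6)² = 0.444
te_Task 6 = (1 + 4·2 + 9)/6 = 18/6 = 3; σ²_Task 6 = ((9−1)/6)² = 1.778
te_Task 7 = (8 + 4·9 + 10)/6 = 54/6 = 9; σ²_Task 7 = ((10−8)/6)² = 0.111

Forward pass:
ES_Task 1 = 0; EF_Task 1 = 14
ES_Task 2 = 14; EF_Task 2 = 14+7 = 21
ES_Task 3 = 14; EF_Task 3 = 14+5 = 19
ES_Task 4 = 14; EF_Task 4 = 14+7 = 21
ES_Task 5 = max(EF_Task 1=14, EF_Task 3=19) = 19; EF_Task 5 = 19+4 = 23
ES_Task 6 = max(EF_Task 2=21, EF_Task 3=19) = 21; EF_Task 6 = 21+3 = 24
ES_Task 7 = max(EF_Task 4=21, EF_Task 5=23, EF_Task 6=24) = 24; EF_Task 7 = 24+9 = 33
Expected project duration μ = 33 days. Critical path: Task 1 → Task 2 → Task 6 → Task 7.

Variance along critical path = 1.778 + 5.444 + 1.778 + 0.111 = 9.111; σ = 3.018 days.
D = μ + z·σ = 33 + 1.036·3.018 = 36.1 days

36.1 days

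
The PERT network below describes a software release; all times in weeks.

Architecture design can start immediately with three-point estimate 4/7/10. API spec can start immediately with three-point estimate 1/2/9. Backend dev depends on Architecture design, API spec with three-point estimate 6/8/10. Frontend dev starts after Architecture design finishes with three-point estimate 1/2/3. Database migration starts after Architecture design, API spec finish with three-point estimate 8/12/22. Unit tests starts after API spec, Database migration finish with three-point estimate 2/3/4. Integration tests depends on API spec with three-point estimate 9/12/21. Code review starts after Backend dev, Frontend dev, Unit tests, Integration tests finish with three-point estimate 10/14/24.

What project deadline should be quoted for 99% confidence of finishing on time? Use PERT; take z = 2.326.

46.1 weeks

te_Architecture design = (4 + 4·7 + 10)/6 = 42/6 = 7; σ²_Architecture design = ((10−4)/6)² = 1.000
te_API spec = (1 + 4·2 + 9)/6 = 18/6 = 3; σ²_API spec = ((9−1)/6)² = 1.778
te_Backend dev = (6 + 4·8 + 10)/6 = 48/6 = 8; σ²_Backend dev = ((10−6)/6)² = 0.444
te_Frontend dev = (1 + 4·2 + 3)/6 = 12/6 = 2; σ²_Frontend dev = ((3−1)/6)² = 0.111
te_Database migration = (8 + 4·12 + 22)/6 = 78/6 = 13; σ²_Database migration = ((22−8)/6)² = 5.444
te_Unit tests = (2 + 4·3 + 4)/6 = 18/6 = 3; σ²_Unit tests = ((4−2)/6)² = 0.111
te_Integration tests = (9 + 4·12 + 21)/6 = 78/6 = 13; σ²_Integration tests = ((21−9)/6)² = 4.000
te_Code review = (10 + 4·14 + 24)/6 = 90/6 = 15; σ²_Code review = ((24−10)/6)² = 5.444

Forward pass:
ES_Architecture design = 0; EF_Architecture design = 7
ES_API spec = 0; EF_API spec = 3
ES_Backend dev = max(EF_Architecture design=7, EF_API spec=3) = 7; EF_Backend dev = 7+8 = 15
ES_Frontend dev = 7; EF_Frontend dev = 7+2 = 9
ES_Database migration = max(EF_Architecture design=7, EF_API spec=3) = 7; EF_Database migration = 7+13 = 20
ES_Unit tests = max(EF_API spec=3, EF_Database migration=20) = 20; EF_Unit tests = 20+3 = 23
ES_Integration tests = 3; EF_Integration tests = 3+13 = 16
ES_Code review = max(EF_Backend dev=15, EF_Frontend dev=9, EF_Unit tests=23, EF_Integration tests=16) = 23; EF_Code review = 23+15 = 38
Expected project duration μ = 38 weeks. Critical path: Architecture design → Database migration → Unit tests → Code review.

Variance along critical path = 1.000 + 5.444 + 0.111 + 5.444 = 12.000; σ = 3.464 weeks.
D = μ + z·σ = 38 + 2.326·3.464 = 46.1 weeks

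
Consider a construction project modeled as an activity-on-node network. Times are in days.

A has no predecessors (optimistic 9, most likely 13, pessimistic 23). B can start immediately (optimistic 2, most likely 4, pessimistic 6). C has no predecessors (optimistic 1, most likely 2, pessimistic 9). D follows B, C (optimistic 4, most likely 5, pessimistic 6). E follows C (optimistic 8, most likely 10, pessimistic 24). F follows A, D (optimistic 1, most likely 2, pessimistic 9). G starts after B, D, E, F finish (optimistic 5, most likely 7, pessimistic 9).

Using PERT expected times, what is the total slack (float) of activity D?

5 days

te_A = (9 + 4·13 + 23)/6 = 84/6 = 14
te_B = (2 + 4·4 + 6)/6 = 24/6 = 4
te_C = (1 + 4·2 + 9)/6 = 18/6 = 3
te_D = (4 + 4·5 + 6)/6 = 30/6 = 5
te_E = (8 + 4·10 + 24)/6 = 72/6 = 12
te_F = (1 + 4·2 + 9)/6 = 18/6 = 3
te_G = (5 + 4·7 + 9)/6 = 42/6 = 7

Forward pass:
ES_A = 0; EF_A = 14
ES_B = 0; EF_B = 4
ES_C = 0; EF_C = 3
ES_D = max(EF_B=4, EF_C=3) = 4; EF_D = 4+5 = 9
ES_E = 3; EF_E = 3+12 = 15
ES_F = max(EF_A=14, EF_D=9) = 14; EF_F = 14+3 = 17
ES_G = max(EF_B=4, EF_D=9, EF_E=15, EF_F=17) = 17; EF_G = 17+7 = 24
Expected project duration μ = 24 days. Critical path: A → F → G.

Backward pass:
LF_G = 24; LS_G = 24−7 = 17
LF_F = LS_G = 17; LS_F = 17−3 = 14
LF_E = LS_G = 17; LS_E = 17−12 = 5
LF_D = min(LS_F=14, LS_G=17) = 14; LS_D = 14−5 = 9
LF_C = min(LS_D=9, LS_E=5) = 5; LS_C = 5−3 = 2
LF_B = min(LS_D=9, LS_G=17) = 9; LS_B = 9−4 = 5
LF_A = LS_F = 14; LS_A = 14−14 = 0
Slack_D = LS_D − ES_D = 9 − 4 = 5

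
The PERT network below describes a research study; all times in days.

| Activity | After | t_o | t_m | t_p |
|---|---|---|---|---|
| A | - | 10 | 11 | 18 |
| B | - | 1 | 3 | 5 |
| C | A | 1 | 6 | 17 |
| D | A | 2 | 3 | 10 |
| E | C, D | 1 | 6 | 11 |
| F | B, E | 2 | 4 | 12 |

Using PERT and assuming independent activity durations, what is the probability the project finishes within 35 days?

0.906

te_A = (10 + 4·11 + 18)/6 = 72/6 = 12; σ²_A = ((18−10)/6)² = 1.778
te_B = (1 + 4·3 + 5)/6 = 18/6 = 3; σ²_B = ((5−1)/6)² = 0.444
te_C = (1 + 4·6 + 17)/6 = 42/6 = 7; σ²_C = ((17−1)/6)² = 7.111
te_D = (2 + 4·3 + 10)/6 = 24/6 = 4; σ²_D = ((10−2)/6)² = 1.778
te_E = (1 + 4·6 + 11)/6 = 36/6 = 6; σ²_E = ((11−1)/6)² = 2.778
te_F = (2 + 4·4 + 12)/6 = 30/6 = 5; σ²_F = ((12−2)/6)² = 2.778

Forward pass:
ES_A = 0; EF_A = 12
ES_B = 0; EF_B = 3
ES_C = 12; EF_C = 12+7 = 19
ES_D = 12; EF_D = 12+4 = 16
ES_E = max(EF_C=19, EF_D=16) = 19; EF_E = 19+6 = 25
ES_F = max(EF_B=3, EF_E=25) = 25; EF_F = 25+5 = 30
Expected project duration μ = 30 days. Critical path: A → C → E → F.

Variance along critical path = 1.778 + 7.111 + 2.778 + 2.778 = 14.444; σ = √14.444 = 3.801 days.
Z = (35 − 30) / 3.801 = 1.316
P(T ≤ 35) = Φ(1.316) ≈ 0.906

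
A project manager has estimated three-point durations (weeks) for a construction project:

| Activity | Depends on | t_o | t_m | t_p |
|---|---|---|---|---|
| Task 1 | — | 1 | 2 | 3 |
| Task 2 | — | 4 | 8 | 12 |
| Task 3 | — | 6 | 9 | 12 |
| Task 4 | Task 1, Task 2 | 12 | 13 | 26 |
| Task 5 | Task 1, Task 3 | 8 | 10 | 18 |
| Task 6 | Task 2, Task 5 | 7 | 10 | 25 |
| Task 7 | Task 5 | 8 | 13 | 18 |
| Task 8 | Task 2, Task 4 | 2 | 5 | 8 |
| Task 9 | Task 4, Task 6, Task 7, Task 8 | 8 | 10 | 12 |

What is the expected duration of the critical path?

te_Task 1 = (1 + 4·2 + 3)/6 = 12/6 = 2
te_Task 2 = (4 + 4·8 + 12)/6 = 48/6 = 8
te_Task 3 = (6 + 4·9 + 12)/6 = 54/6 = 9
te_Task 4 = (12 + 4·13 + 26)/6 = 90/6 = 15
te_Task 5 = (8 + 4·10 + 18)/6 = 66/6 = 11
te_Task 6 = (7 + 4·10 + 25)/6 = 72/6 = 12
te_Task 7 = (8 + 4·13 + 18)/6 = 78/6 = 13
te_Task 8 = (2 + 4·5 + 8)/6 = 30/6 = 5
te_Task 9 = (8 + 4·10 + 12)/6 = 60/6 = 10

Forward pass:
ES_Task 1 = 0; EF_Task 1 = 2
ES_Task 2 = 0; EF_Task 2 = 8
ES_Task 3 = 0; EF_Task 3 = 9
ES_Task 4 = max(EF_Task 1=2, EF_Task 2=8) = 8; EF_Task 4 = 8+15 = 23
ES_Task 5 = max(EF_Task 1=2, EF_Task 3=9) = 9; EF_Task 5 = 9+11 = 20
ES_Task 6 = max(EF_Task 2=8, EF_Task 5=20) = 20; EF_Task 6 = 20+12 = 32
ES_Task 7 = 20; EF_Task 7 = 20+13 = 33
ES_Task 8 = max(EF_Task 2=8, EF_Task 4=23) = 23; EF_Task 8 = 23+5 = 28
ES_Task 9 = max(EF_Task 4=23, EF_Task 6=32, EF_Task 7=33, EF_Task 8=28) = 33; EF_Task 9 = 33+10 = 43
Expected project duration μ = 43 weeks. Critical path: Task 3 → Task 5 → Task 7 → Task 9.

43 weeks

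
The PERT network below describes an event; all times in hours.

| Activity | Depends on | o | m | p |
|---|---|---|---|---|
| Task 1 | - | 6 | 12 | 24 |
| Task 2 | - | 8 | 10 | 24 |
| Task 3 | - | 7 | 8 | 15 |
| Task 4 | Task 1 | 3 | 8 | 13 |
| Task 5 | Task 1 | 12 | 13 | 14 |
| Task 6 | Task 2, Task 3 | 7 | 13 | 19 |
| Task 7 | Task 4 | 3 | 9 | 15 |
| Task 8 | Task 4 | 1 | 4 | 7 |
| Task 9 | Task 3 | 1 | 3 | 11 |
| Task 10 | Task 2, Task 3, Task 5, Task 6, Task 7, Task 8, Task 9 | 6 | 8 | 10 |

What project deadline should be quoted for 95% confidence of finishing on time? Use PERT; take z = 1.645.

44.6 hours

te_Task 1 = (6 + 4·12 + 24)/6 = 78/6 = 13; σ²_Task 1 = ((24−6)/6)² = 9.000
te_Task 2 = (8 + 4·10 + 24)/6 = 72/6 = 12; σ²_Task 2 = ((24−8)/6)² = 7.111
te_Task 3 = (7 + 4·8 + 15)/6 = 54/6 = 9; σ²_Task 3 = ((15−7)/6)² = 1.778
te_Task 4 = (3 + 4·8 + 13)/6 = 48/6 = 8; σ²_Task 4 = ((13−3)/6)² = 2.778
te_Task 5 = (12 + 4·13 + 14)/6 = 78/6 = 13; σ²_Task 5 = ((14−12)/6)² = 0.111
te_Task 6 = (7 + 4·13 + 19)/6 = 78/6 = 13; σ²_Task 6 = ((19−7)/6)² = 4.000
te_Task 7 = (3 + 4·9 + 15)/6 = 54/6 = 9; σ²_Task 7 = ((15−3)/6)² = 4.000
te_Task 8 = (1 + 4·4 + 7)/6 = 24/6 = 4; σ²_Task 8 = ((7−1)/6)² = 1.000
te_Task 9 = (1 + 4·3 + 11)/6 = 24/6 = 4; σ²_Task 9 = ((11−1)/6)² = 2.778
te_Task 10 = (6 + 4·8 + 10)/6 = 48/6 = 8; σ²_Task 10 = ((10−6)/6)² = 0.444

Forward pass:
ES_Task 1 = 0; EF_Task 1 = 13
ES_Task 2 = 0; EF_Task 2 = 12
ES_Task 3 = 0; EF_Task 3 = 9
ES_Task 4 = 13; EF_Task 4 = 13+8 = 21
ES_Task 5 = 13; EF_Task 5 = 13+13 = 26
ES_Task 6 = max(EF_Task 2=12, EF_Task 3=9) = 12; EF_Task 6 = 12+13 = 25
ES_Task 7 = 21; EF_Task 7 = 21+9 = 30
ES_Task 8 = 21; EF_Task 8 = 21+4 = 25
ES_Task 9 = 9; EF_Task 9 = 9+4 = 13
ES_Task 10 = max(EF_Task 2=12, EF_Task 3=9, EF_Task 5=26, EF_Task 6=25, EF_Task 7=30, EF_Task 8=25, EF_Task 9=13) = 30; EF_Task 10 = 30+8 = 38
Expected project duration μ = 38 hours. Critical path: Task 1 → Task 4 → Task 7 → Task 10.

Variance along critical path = 9.000 + 2.778 + 4.000 + 0.444 = 16.222; σ = 4.028 hours.
D = μ + z·σ = 38 + 1.645·4.028 = 44.6 hours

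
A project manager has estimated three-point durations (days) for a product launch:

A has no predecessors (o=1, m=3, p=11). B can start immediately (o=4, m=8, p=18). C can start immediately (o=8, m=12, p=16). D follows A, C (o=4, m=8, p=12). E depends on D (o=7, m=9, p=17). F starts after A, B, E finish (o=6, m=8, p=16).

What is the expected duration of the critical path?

te_A = (1 + 4·3 + 11)/6 = 24/6 = 4
te_B = (4 + 4·8 + 18)/6 = 54/6 = 9
te_C = (8 + 4·12 + 16)/6 = 72/6 = 12
te_D = (4 + 4·8 + 12)/6 = 48/6 = 8
te_E = (7 + 4·9 + 17)/6 = 60/6 = 10
te_F = (6 + 4·8 + 16)/6 = 54/6 = 9

Forward pass:
ES_A = 0; EF_A = 4
ES_B = 0; EF_B = 9
ES_C = 0; EF_C = 12
ES_D = max(EF_A=4, EF_C=12) = 12; EF_D = 12+8 = 20
ES_E = 20; EF_E = 20+10 = 30
ES_F = max(EF_A=4, EF_B=9, EF_E=30) = 30; EF_F = 30+9 = 39
Expected project duration μ = 39 days. Critical path: C → D → E → F.

39 days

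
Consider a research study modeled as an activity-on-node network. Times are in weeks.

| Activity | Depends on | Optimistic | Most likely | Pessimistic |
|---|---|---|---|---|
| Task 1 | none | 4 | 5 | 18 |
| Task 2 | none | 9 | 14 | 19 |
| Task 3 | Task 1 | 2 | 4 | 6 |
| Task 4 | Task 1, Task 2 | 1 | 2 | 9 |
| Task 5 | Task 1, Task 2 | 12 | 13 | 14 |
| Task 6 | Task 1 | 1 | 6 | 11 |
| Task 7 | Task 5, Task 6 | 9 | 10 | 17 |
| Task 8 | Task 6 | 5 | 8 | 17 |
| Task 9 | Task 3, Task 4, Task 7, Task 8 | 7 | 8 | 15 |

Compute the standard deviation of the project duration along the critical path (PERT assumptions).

te_Task 1 = (4 + 4·5 + 18)/6 = 42/6 = 7; σ²_Task 1 = ((18−4)/6)² = 5.444
te_Task 2 = (9 + 4·14 + 19)/6 = 84/6 = 14; σ²_Task 2 = ((19−9)/6)² = 2.778
te_Task 3 = (2 + 4·4 + 6)/6 = 24/6 = 4; σ²_Task 3 = ((6−2)/6)² = 0.444
te_Task 4 = (1 + 4·2 + 9)/6 = 18/6 = 3; σ²_Task 4 = ((9−1)/6)² = 1.778
te_Task 5 = (12 + 4·13 + 14)/6 = 78/6 = 13; σ²_Task 5 = ((14−12)/6)² = 0.111
te_Task 6 = (1 + 4·6 + 11)/6 = 36/6 = 6; σ²_Task 6 = ((11−1)/6)² = 2.778
te_Task 7 = (9 + 4·10 + 17)/6 = 66/6 = 11; σ²_Task 7 = ((17−9)/6)² = 1.778
te_Task 8 = (5 + 4·8 + 17)/6 = 54/6 = 9; σ²_Task 8 = ((17−5)/6)² = 4.000
te_Task 9 = (7 + 4·8 + 15)/6 = 54/6 = 9; σ²_Task 9 = ((15−7)/6)² = 1.778

Forward pass:
ES_Task 1 = 0; EF_Task 1 = 7
ES_Task 2 = 0; EF_Task 2 = 14
ES_Task 3 = 7; EF_Task 3 = 7+4 = 11
ES_Task 4 = max(EF_Task 1=7, EF_Task 2=14) = 14; EF_Task 4 = 14+3 = 17
ES_Task 5 = max(EF_Task 1=7, EF_Task 2=14) = 14; EF_Task 5 = 14+13 = 27
ES_Task 6 = 7; EF_Task 6 = 7+6 = 13
ES_Task 7 = max(EF_Task 5=27, EF_Task 6=13) = 27; EF_Task 7 = 27+11 = 38
ES_Task 8 = 13; EF_Task 8 = 13+9 = 22
ES_Task 9 = max(EF_Task 3=11, EF_Task 4=17, EF_Task 7=38, EF_Task 8=22) = 38; EF_Task 9 = 38+9 = 47
Expected project duration μ = 47 weeks. Critical path: Task 2 → Task 5 → Task 7 → Task 9.

Variance along critical path = 2.778 + 0.111 + 1.778 + 1.778 = 6.444
σ = √6.444 = 2.539 weeks

2.54 weeks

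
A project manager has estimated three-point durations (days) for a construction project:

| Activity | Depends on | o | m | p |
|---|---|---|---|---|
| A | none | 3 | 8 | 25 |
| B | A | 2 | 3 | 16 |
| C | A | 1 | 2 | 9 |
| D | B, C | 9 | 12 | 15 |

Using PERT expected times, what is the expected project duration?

27 days

te_A = (3 + 4·8 + 25)/6 = 60/6 = 10
te_B = (2 + 4·3 + 16)/6 = 30/6 = 5
te_C = (1 + 4·2 + 9)/6 = 18/6 = 3
te_D = (9 + 4·12 + 15)/6 = 72/6 = 12

Forward pass:
ES_A = 0; EF_A = 10
ES_B = 10; EF_B = 10+5 = 15
ES_C = 10; EF_C = 10+3 = 13
ES_D = max(EF_B=15, EF_C=13) = 15; EF_D = 15+12 = 27
Expected project duration μ = 27 days. Critical path: A → B → D.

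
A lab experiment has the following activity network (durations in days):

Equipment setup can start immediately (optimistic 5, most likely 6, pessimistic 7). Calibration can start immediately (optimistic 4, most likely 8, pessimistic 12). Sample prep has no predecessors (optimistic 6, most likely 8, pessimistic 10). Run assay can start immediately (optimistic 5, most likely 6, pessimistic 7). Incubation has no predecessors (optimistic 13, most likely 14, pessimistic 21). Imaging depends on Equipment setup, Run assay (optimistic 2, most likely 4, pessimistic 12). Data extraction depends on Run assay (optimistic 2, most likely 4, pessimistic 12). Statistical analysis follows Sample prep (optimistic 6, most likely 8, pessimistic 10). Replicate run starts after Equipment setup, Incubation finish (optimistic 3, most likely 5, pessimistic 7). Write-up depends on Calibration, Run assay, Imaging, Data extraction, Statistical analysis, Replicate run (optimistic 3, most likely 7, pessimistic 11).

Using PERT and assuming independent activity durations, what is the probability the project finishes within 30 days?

te_Equipment setup = (5 + 4·6 + 7)/6 = 36/6 = 6; σ²_Equipment setup = ((7−5)/6)² = 0.111
te_Calibration = (4 + 4·8 + 12)/6 = 48/6 = 8; σ²_Calibration = ((12−4)/6)² = 1.778
te_Sample prep = (6 + 4·8 + 10)/6 = 48/6 = 8; σ²_Sample prep = ((10−6)/6)² = 0.444
te_Run assay = (5 + 4·6 + 7)/6 = 36/6 = 6; σ²_Run assay = ((7−5)/6)² = 0.111
te_Incubation = (13 + 4·14 + 21)/6 = 90/6 = 15; σ²_Incubation = ((21−13)/6)² = 1.778
te_Imaging = (2 + 4·4 + 12)/6 = 30/6 = 5; σ²_Imaging = ((12−2)/6)² = 2.778
te_Data extraction = (2 + 4·4 + 12)/6 = 30/6 = 5; σ²_Data extraction = ((12−2)/6)² = 2.778
te_Statistical analysis = (6 + 4·8 + 10)/6 = 48/6 = 8; σ²_Statistical analysis = ((10−6)/6)² = 0.444
te_Replicate run = (3 + 4·5 + 7)/6 = 30/6 = 5; σ²_Replicate run = ((7−3)/6)² = 0.444
te_Write-up = (3 + 4·7 + 11)/6 = 42/6 = 7; σ²_Write-up = ((11−3)/6)² = 1.778

Forward pass:
ES_Equipment setup = 0; EF_Equipment setup = 6
ES_Calibration = 0; EF_Calibration = 8
ES_Sample prep = 0; EF_Sample prep = 8
ES_Run assay = 0; EF_Run assay = 6
ES_Incubation = 0; EF_Incubation = 15
ES_Imaging = max(EF_Equipment setup=6, EF_Run assay=6) = 6; EF_Imaging = 6+5 = 11
ES_Data extraction = 6; EF_Data extraction = 6+5 = 11
ES_Statistical analysis = 8; EF_Statistical analysis = 8+8 = 16
ES_Replicate run = max(EF_Equipment setup=6, EF_Incubation=15) = 15; EF_Replicate run = 15+5 = 20
ES_Write-up = max(EF_Calibration=8, EF_Run assay=6, EF_Imaging=11, EF_Data extraction=11, EF_Statistical analysis=16, EF_Replicate run=20) = 20; EF_Write-up = 20+7 = 27
Expected project duration μ = 27 days. Critical path: Incubation → Replicate run → Write-up.

Variance along critical path = 1.778 + 0.444 + 1.778 = 4.000; σ = √4.000 = 2.000 days.
Z = (30 − 27) / 2.000 = 1.500
P(T ≤ 30) = Φ(1.500) ≈ 0.933

0.933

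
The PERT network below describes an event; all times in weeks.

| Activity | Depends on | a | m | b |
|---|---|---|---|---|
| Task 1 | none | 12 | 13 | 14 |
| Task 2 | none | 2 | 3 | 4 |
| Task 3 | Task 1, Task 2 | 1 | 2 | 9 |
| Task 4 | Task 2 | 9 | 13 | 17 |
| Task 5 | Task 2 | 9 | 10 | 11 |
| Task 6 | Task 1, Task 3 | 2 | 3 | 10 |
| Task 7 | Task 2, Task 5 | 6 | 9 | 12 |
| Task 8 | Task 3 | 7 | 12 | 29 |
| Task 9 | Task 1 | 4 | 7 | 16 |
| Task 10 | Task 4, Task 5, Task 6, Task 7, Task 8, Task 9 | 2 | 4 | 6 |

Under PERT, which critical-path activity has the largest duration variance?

te_Task 1 = (12 + 4·13 + 14)/6 = 78/6 = 13; σ²_Task 1 = ((14−12)/6)² = 0.111
te_Task 2 = (2 + 4·3 + 4)/6 = 18/6 = 3; σ²_Task 2 = ((4−2)/6)² = 0.111
te_Task 3 = (1 + 4·2 + 9)/6 = 18/6 = 3; σ²_Task 3 = ((9−1)/6)² = 1.778
te_Task 4 = (9 + 4·13 + 17)/6 = 78/6 = 13; σ²_Task 4 = ((17−9)/6)² = 1.778
te_Task 5 = (9 + 4·10 + 11)/6 = 60/6 = 10; σ²_Task 5 = ((11−9)/6)² = 0.111
te_Task 6 = (2 + 4·3 + 10)/6 = 24/6 = 4; σ²_Task 6 = ((10−2)/6)² = 1.778
te_Task 7 = (6 + 4·9 + 12)/6 = 54/6 = 9; σ²_Task 7 = ((12−6)/6)² = 1.000
te_Task 8 = (7 + 4·12 + 29)/6 = 84/6 = 14; σ²_Task 8 = ((29−7)/6)² = 13.444
te_Task 9 = (4 + 4·7 + 16)/6 = 48/6 = 8; σ²_Task 9 = ((16−4)/6)² = 4.000
te_Task 10 = (2 + 4·4 + 6)/6 = 24/6 = 4; σ²_Task 10 = ((6−2)/6)² = 0.444

Forward pass:
ES_Task 1 = 0; EF_Task 1 = 13
ES_Task 2 = 0; EF_Task 2 = 3
ES_Task 3 = max(EF_Task 1=13, EF_Task 2=3) = 13; EF_Task 3 = 13+3 = 16
ES_Task 4 = 3; EF_Task 4 = 3+13 = 16
ES_Task 5 = 3; EF_Task 5 = 3+10 = 13
ES_Task 6 = max(EF_Task 1=13, EF_Task 3=16) = 16; EF_Task 6 = 16+4 = 20
ES_Task 7 = max(EF_Task 2=3, EF_Task 5=13) = 13; EF_Task 7 = 13+9 = 22
ES_Task 8 = 16; EF_Task 8 = 16+14 = 30
ES_Task 9 = 13; EF_Task 9 = 13+8 = 21
ES_Task 10 = max(EF_Task 4=16, EF_Task 5=13, EF_Task 6=20, EF_Task 7=22, EF_Task 8=30, EF_Task 9=21) = 30; EF_Task 10 = 30+4 = 34
Expected project duration μ = 34 weeks. Critical path: Task 1 → Task 3 → Task 8 → Task 10.

Variances on critical path: σ²_Task 1=0.111, σ²_Task 3=1.778, σ²_Task 8=13.444, σ²_Task 10=0.444.
Largest is σ²_Task 8 = 13.444.

Task 8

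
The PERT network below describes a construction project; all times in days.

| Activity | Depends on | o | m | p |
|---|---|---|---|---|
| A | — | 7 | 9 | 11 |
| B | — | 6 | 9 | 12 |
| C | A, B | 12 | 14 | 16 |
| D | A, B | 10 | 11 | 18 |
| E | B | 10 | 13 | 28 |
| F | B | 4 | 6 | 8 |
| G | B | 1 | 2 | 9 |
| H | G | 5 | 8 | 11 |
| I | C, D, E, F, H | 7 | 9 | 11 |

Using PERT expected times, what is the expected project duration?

33 days

te_A = (7 + 4·9 + 11)/6 = 54/6 = 9
te_B = (6 + 4·9 + 12)/6 = 54/6 = 9
te_C = (12 + 4·14 + 16)/6 = 84/6 = 14
te_D = (10 + 4·11 + 18)/6 = 72/6 = 12
te_E = (10 + 4·13 + 28)/6 = 90/6 = 15
te_F = (4 + 4·6 + 8)/6 = 36/6 = 6
te_G = (1 + 4·2 + 9)/6 = 18/6 = 3
te_H = (5 + 4·8 + 11)/6 = 48/6 = 8
te_I = (7 + 4·9 + 11)/6 = 54/6 = 9

Forward pass:
ES_A = 0; EF_A = 9
ES_B = 0; EF_B = 9
ES_C = max(EF_A=9, EF_B=9) = 9; EF_C = 9+14 = 23
ES_D = max(EF_A=9, EF_B=9) = 9; EF_D = 9+12 = 21
ES_E = 9; EF_E = 9+15 = 24
ES_F = 9; EF_F = 9+6 = 15
ES_G = 9; EF_G = 9+3 = 12
ES_H = 12; EF_H = 12+8 = 20
ES_I = max(EF_C=23, EF_D=21, EF_E=24, EF_F=15, EF_H=20) = 24; EF_I = 24+9 = 33
Expected project duration μ = 33 days. Critical path: B → E → I.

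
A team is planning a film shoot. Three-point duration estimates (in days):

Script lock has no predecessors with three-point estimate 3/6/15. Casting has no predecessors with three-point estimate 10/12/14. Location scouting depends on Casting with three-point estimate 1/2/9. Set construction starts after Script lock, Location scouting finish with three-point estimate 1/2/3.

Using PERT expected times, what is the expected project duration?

17 days

te_Script lock = (3 + 4·6 + 15)/6 = 42/6 = 7
te_Casting = (10 + 4·12 + 14)/6 = 72/6 = 12
te_Location scouting = (1 + 4·2 + 9)/6 = 18/6 = 3
te_Set construction = (1 + 4·2 + 3)/6 = 12/6 = 2

Forward pass:
ES_Script lock = 0; EF_Script lock = 7
ES_Casting = 0; EF_Casting = 12
ES_Location scouting = 12; EF_Location scouting = 12+3 = 15
ES_Set construction = max(EF_Script lock=7, EF_Location scouting=15) = 15; EF_Set construction = 15+2 = 17
Expected project duration μ = 17 days. Critical path: Casting → Location scouting → Set construction.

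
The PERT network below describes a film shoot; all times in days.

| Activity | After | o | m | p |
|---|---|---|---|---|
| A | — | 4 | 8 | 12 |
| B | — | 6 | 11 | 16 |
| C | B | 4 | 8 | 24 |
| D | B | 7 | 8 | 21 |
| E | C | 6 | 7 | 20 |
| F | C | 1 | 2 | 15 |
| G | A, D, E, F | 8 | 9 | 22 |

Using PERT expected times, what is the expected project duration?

te_A = (4 + 4·8 + 12)/6 = 48/6 = 8
te_B = (6 + 4·11 + 16)/6 = 66/6 = 11
te_C = (4 + 4·8 + 24)/6 = 60/6 = 10
te_D = (7 + 4·8 + 21)/6 = 60/6 = 10
te_E = (6 + 4·7 + 20)/6 = 54/6 = 9
te_F = (1 + 4·2 + 15)/6 = 24/6 = 4
te_G = (8 + 4·9 + 22)/6 = 66/6 = 11

Forward pass:
ES_A = 0; EF_A = 8
ES_B = 0; EF_B = 11
ES_C = 11; EF_C = 11+10 = 21
ES_D = 11; EF_D = 11+10 = 21
ES_E = 21; EF_E = 21+9 = 30
ES_F = 21; EF_F = 21+4 = 25
ES_G = max(EF_A=8, EF_D=21, EF_E=30, EF_F=25) = 30; EF_G = 30+11 = 41
Expected project duration μ = 41 days. Critical path: B → C → E → G.

41 days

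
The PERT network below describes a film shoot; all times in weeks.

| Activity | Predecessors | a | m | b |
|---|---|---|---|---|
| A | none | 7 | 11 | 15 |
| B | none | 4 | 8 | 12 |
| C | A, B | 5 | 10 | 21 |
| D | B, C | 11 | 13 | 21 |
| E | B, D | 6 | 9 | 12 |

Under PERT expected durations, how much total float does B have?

te_A = (7 + 4·11 + 15)/6 = 66/6 = 11
te_B = (4 + 4·8 + 12)/6 = 48/6 = 8
te_C = (5 + 4·10 + 21)/6 = 66/6 = 11
te_D = (11 + 4·13 + 21)/6 = 84/6 = 14
te_E = (6 + 4·9 + 12)/6 = 54/6 = 9

Forward pass:
ES_A = 0; EF_A = 11
ES_B = 0; EF_B = 8
ES_C = max(EF_A=11, EF_B=8) = 11; EF_C = 11+11 = 22
ES_D = max(EF_B=8, EF_C=22) = 22; EF_D = 22+14 = 36
ES_E = max(EF_B=8, EF_D=36) = 36; EF_E = 36+9 = 45
Expected project duration μ = 45 weeks. Critical path: A → C → D → E.

Backward pass:
LF_E = 45; LS_E = 45−9 = 36
LF_D = LS_E = 36; LS_D = 36−14 = 22
LF_C = LS_D = 22; LS_C = 22−11 = 11
LF_B = min(LS_C=11, LS_D=22, LS_E=36) = 11; LS_B = 11−8 = 3
LF_A = LS_C = 11; LS_A = 11−11 = 0
Slack_B = LS_B − ES_B = 3 − 0 = 3

3 weeks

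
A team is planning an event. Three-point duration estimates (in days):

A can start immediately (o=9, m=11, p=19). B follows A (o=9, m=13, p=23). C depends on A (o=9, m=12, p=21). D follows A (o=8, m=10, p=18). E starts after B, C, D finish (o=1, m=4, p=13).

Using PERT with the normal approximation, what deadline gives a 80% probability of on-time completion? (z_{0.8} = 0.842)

33.9 days

te_A = (9 + 4·11 + 19)/6 = 72/6 = 12; σ²_A = ((19−9)/6)² = 2.778
te_B = (9 + 4·13 + 23)/6 = 84/6 = 14; σ²_B = ((23−9)/6)² = 5.444
te_C = (9 + 4·12 + 21)/6 = 78/6 = 13; σ²_C = ((21−9)/6)² = 4.000
te_D = (8 + 4·10 + 18)/6 = 66/6 = 11; σ²_D = ((18−8)/6)² = 2.778
te_E = (1 + 4·4 + 13)/6 = 30/6 = 5; σ²_E = ((13−1)/6)² = 4.000

Forward pass:
ES_A = 0; EF_A = 12
ES_B = 12; EF_B = 12+14 = 26
ES_C = 12; EF_C = 12+13 = 25
ES_D = 12; EF_D = 12+11 = 23
ES_E = max(EF_B=26, EF_C=25, EF_D=23) = 26; EF_E = 26+5 = 31
Expected project duration μ = 31 days. Critical path: A → B → E.

Variance along critical path = 2.778 + 5.444 + 4.000 = 12.222; σ = 3.496 days.
D = μ + z·σ = 31 + 0.842·3.496 = 33.9 days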